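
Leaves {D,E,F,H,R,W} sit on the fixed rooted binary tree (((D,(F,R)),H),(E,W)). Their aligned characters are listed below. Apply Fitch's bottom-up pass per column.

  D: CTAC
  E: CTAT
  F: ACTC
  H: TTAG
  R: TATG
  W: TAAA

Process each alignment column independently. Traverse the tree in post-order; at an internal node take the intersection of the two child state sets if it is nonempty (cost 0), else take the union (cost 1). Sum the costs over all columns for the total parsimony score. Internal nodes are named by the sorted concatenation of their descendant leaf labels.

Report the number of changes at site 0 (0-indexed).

[col 0] FR: children F:{A}, R:{T} ∪→ {A,T}; cost 1
[col 0] DFR: children D:{C}, FR:{A,T} ∪→ {A,C,T}; cost 1
[col 0] DFHR: children DFR:{A,C,T}, H:{T} ∩→ {T}; cost 0
[col 0] EW: children E:{C}, W:{T} ∪→ {C,T}; cost 1
[col 0] DEFHRW: children DFHR:{T}, EW:{C,T} ∩→ {T}; cost 0
[col 1] FR: children F:{C}, R:{A} ∪→ {A,C}; cost 1
[col 1] DFR: children D:{T}, FR:{A,C} ∪→ {A,C,T}; cost 1
[col 1] DFHR: children DFR:{A,C,T}, H:{T} ∩→ {T}; cost 0
[col 1] EW: children E:{T}, W:{A} ∪→ {A,T}; cost 1
[col 1] DEFHRW: children DFHR:{T}, EW:{A,T} ∩→ {T}; cost 0
[col 2] FR: children F:{T}, R:{T} ∩→ {T}; cost 0
[col 2] DFR: children D:{A}, FR:{T} ∪→ {A,T}; cost 1
[col 2] DFHR: children DFR:{A,T}, H:{A} ∩→ {A}; cost 0
[col 2] EW: children E:{A}, W:{A} ∩→ {A}; cost 0
[col 2] DEFHRW: children DFHR:{A}, EW:{A} ∩→ {A}; cost 0
[col 3] FR: children F:{C}, R:{G} ∪→ {C,G}; cost 1
[col 3] DFR: children D:{C}, FR:{C,G} ∩→ {C}; cost 0
[col 3] DFHR: children DFR:{C}, H:{G} ∪→ {C,G}; cost 1
[col 3] EW: children E:{T}, W:{A} ∪→ {A,T}; cost 1
[col 3] DEFHRW: children DFHR:{C,G}, EW:{A,T} ∪→ {A,C,G,T}; cost 1
per-site changes: [3, 3, 1, 4]; total = 11

3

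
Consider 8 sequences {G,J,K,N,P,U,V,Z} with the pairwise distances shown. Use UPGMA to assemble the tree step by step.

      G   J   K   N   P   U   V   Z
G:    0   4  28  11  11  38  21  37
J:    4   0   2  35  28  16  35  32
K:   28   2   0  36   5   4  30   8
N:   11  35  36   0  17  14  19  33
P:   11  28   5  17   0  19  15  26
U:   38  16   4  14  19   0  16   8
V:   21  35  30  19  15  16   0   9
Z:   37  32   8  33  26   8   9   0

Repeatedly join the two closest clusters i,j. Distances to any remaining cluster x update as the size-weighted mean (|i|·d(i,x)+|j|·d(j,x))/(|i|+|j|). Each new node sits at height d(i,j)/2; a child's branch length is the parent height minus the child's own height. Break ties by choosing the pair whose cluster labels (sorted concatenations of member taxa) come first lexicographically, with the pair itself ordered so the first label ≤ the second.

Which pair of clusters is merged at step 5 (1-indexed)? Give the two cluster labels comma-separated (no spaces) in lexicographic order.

GN,P

iteration 1: select J,K (d=2); attach at lengths (1, 1); label the merged cluster JK
  updated: d(G,JK)=16, d(JK,N)=71/2, d(JK,P)=33/2, d(JK,U)=10, d(JK,V)=65/2, d(JK,Z)=20
iteration 2: select U,Z (d=8); attach at lengths (4, 4); label the merged cluster UZ
  updated: d(G,UZ)=75/2, d(JK,UZ)=15, d(N,UZ)=47/2, d(P,UZ)=45/2, d(UZ,V)=25/2
iteration 3: select G,N (d=11); attach at lengths (11/2, 11/2); label the merged cluster GN
  updated: d(GN,JK)=103/4, d(GN,P)=14, d(GN,UZ)=61/2, d(GN,V)=20
iteration 4: select UZ,V (d=25/2); attach at lengths (9/4, 25/4); label the merged cluster UVZ
  updated: d(GN,UVZ)=27, d(JK,UVZ)=125/6, d(P,UVZ)=20
iteration 5: select GN,P (d=14); attach at lengths (3/2, 7); label the merged cluster GNP
  updated: d(GNP,JK)=68/3, d(GNP,UVZ)=74/3
iteration 6: select JK,UVZ (d=125/6); attach at lengths (113/12, 25/6); label the merged cluster JKUVZ
  updated: d(GNP,JKUVZ)=358/15
iteration 7: select GNP,JKUVZ (d=358/15); attach at lengths (74/15, 91/60); label the merged cluster GJKNPUVZ
final tree: (((G:11/2,N:11/2):3/2,P:7):74/15,((J:1,K:1):113/12,((U:4,Z:4):9/4,V:25/4):25/6):91/60)
total length: 1741/30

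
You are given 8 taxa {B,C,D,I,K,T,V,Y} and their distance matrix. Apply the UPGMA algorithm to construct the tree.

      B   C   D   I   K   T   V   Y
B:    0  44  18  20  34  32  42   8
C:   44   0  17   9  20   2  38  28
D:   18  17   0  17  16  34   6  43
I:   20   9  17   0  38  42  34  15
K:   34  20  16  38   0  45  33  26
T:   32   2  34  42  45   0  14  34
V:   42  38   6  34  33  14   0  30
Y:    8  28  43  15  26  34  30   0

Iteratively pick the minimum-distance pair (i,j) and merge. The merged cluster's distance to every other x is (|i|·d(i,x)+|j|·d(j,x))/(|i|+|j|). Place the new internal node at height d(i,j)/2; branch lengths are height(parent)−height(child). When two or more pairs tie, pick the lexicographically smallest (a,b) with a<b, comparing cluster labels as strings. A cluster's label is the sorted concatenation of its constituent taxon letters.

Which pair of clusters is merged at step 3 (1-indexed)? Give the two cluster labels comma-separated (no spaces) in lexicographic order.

iteration 1: select C,T (d=2); attach at lengths (1, 1); label the merged cluster CT
  updated: d(B,CT)=38, d(CT,D)=51/2, d(CT,I)=51/2, d(CT,K)=65/2, d(CT,V)=26, d(CT,Y)=31
iteration 2: select D,V (d=6); attach at lengths (3, 3); label the merged cluster DV
  updated: d(B,DV)=30, d(CT,DV)=103/4, d(DV,I)=51/2, d(DV,K)=49/2, d(DV,Y)=73/2
iteration 3: select B,Y (d=8); attach at lengths (4, 4); label the merged cluster BY
  updated: d(BY,CT)=69/2, d(BY,DV)=133/4, d(BY,I)=35/2, d(BY,K)=30
iteration 4: select BY,I (d=35/2); attach at lengths (19/4, 35/4); label the merged cluster BIY
  updated: d(BIY,CT)=63/2, d(BIY,DV)=92/3, d(BIY,K)=98/3
iteration 5: select DV,K (d=49/2); attach at lengths (37/4, 49/4); label the merged cluster DKV
  updated: d(BIY,DKV)=94/3, d(CT,DKV)=28
iteration 6: select CT,DKV (d=28); attach at lengths (13, 7/4); label the merged cluster CDKTV
  updated: d(BIY,CDKTV)=157/5
iteration 7: select BIY,CDKTV (d=157/5); attach at lengths (139/20, 17/10); label the merged cluster BCDIKTVY
final tree: (((B:4,Y:4):19/4,I:35/4):139/20,((C:1,T:1):13,((D:3,V:3):37/4,K:49/4):7/4):17/10)
total length: 372/5

B,Y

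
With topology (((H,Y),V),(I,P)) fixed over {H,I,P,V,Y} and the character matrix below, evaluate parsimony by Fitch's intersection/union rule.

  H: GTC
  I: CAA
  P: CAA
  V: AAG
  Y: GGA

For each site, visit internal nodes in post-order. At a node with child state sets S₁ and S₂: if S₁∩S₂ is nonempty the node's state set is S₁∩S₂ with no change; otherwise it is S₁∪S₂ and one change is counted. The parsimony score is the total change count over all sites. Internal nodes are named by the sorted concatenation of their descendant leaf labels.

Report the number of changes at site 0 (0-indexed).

2

HY@0: {G} ∩ {G} = {G} (intersection, +0)
HVY@0: {G} ∪ {A} = {A,G} (union, +1)
IP@0: {C} ∩ {C} = {C} (intersection, +0)
HIPVY@0: {A,G} ∪ {C} = {A,C,G} (union, +1)
HY@1: {T} ∪ {G} = {G,T} (union, +1)
HVY@1: {G,T} ∪ {A} = {A,G,T} (union, +1)
IP@1: {A} ∩ {A} = {A} (intersection, +0)
HIPVY@1: {A,G,T} ∩ {A} = {A} (intersection, +0)
HY@2: {C} ∪ {A} = {A,C} (union, +1)
HVY@2: {A,C} ∪ {G} = {A,C,G} (union, +1)
IP@2: {A} ∩ {A} = {A} (intersection, +0)
HIPVY@2: {A,C,G} ∩ {A} = {A} (intersection, +0)
per-site changes: [2, 2, 2]; total = 6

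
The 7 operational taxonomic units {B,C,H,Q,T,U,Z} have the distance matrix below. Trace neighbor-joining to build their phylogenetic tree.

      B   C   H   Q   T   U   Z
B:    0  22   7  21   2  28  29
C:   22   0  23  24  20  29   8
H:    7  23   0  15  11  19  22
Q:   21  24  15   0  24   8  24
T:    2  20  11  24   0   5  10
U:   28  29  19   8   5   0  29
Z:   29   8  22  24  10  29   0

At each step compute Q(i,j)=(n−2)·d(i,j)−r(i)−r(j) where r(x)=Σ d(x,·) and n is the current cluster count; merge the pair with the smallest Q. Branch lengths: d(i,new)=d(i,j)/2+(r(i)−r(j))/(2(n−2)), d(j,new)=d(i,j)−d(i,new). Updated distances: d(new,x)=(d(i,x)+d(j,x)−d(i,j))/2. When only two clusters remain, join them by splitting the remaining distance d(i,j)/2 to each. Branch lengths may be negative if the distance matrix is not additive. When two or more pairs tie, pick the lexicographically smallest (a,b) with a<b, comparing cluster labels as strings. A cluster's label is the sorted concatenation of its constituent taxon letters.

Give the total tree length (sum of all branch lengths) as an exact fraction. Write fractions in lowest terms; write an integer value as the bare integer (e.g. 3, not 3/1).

iteration 1: select C,Z (d=8, Q=-208); attach at lengths (22/5, 18/5); label the merged cluster CZ
  updated: d(B,CZ)=43/2, d(CZ,H)=37/2, d(CZ,Q)=20, d(CZ,T)=11, d(CZ,U)=25
iteration 2: select Q,U (d=8, Q=-141); attach at lengths (35/8, 29/8); label the merged cluster QU
  updated: d(B,QU)=41/2, d(CZ,QU)=37/2, d(H,QU)=13, d(QU,T)=21/2
iteration 3: select B,H (d=7, Q=-159/2); attach at lengths (15/4, 13/4); label the merged cluster BH
  updated: d(BH,CZ)=33/2, d(BH,QU)=53/4, d(BH,T)=3
iteration 4: select BH,T (d=3, Q=-205/4); attach at lengths (57/16, -9/16); label the merged cluster BHT
  updated: d(BHT,CZ)=49/4, d(BHT,QU)=83/8
iteration 5: select BHT,CZ (d=49/4, Q=-329/8); attach at lengths (33/16, 163/16); label the merged cluster BCHTZ
  updated: d(BCHTZ,QU)=133/16
iteration 6: select BCHTZ,QU (d=133/16); attach at lengths (133/32, 133/32); label the merged cluster BCHQTUZ
final tree: ((((B:15/4,H:13/4):57/16,T:-9/16):33/16,(C:22/5,Z:18/5):163/16):133/32,(Q:35/8,U:29/8):133/32)
total length: 745/16

745/16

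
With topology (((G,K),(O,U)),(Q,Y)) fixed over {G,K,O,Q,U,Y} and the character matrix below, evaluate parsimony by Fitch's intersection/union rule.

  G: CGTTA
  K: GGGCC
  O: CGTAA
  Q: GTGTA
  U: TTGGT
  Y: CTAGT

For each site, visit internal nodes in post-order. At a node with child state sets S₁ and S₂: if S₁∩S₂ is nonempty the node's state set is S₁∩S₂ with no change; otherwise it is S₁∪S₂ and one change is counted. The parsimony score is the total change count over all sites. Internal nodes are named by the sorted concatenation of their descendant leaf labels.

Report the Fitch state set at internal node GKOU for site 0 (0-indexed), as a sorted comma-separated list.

site 0, node GK: G={C} ∪ K={G} → {C,G} (+1)
site 0, node OU: O={C} ∪ U={T} → {C,T} (+1)
site 0, node GKOU: GK={C,G} ∩ OU={C,T} → {C} (+0)
site 0, node QY: Q={G} ∪ Y={C} → {C,G} (+1)
site 0, node GKOQUY: GKOU={C} ∩ QY={C,G} → {C} (+0)
site 1, node GK: G={G} ∩ K={G} → {G} (+0)
site 1, node OU: O={G} ∪ U={T} → {G,T} (+1)
site 1, node GKOU: GK={G} ∩ OU={G,T} → {G} (+0)
site 1, node QY: Q={T} ∩ Y={T} → {T} (+0)
site 1, node GKOQUY: GKOU={G} ∪ QY={T} → {G,T} (+1)
site 2, node GK: G={T} ∪ K={G} → {G,T} (+1)
site 2, node OU: O={T} ∪ U={G} → {G,T} (+1)
site 2, node GKOU: GK={G,T} ∩ OU={G,T} → {G,T} (+0)
site 2, node QY: Q={G} ∪ Y={A} → {A,G} (+1)
site 2, node GKOQUY: GKOU={G,T} ∩ QY={A,G} → {G} (+0)
site 3, node GK: G={T} ∪ K={C} → {C,T} (+1)
site 3, node OU: O={A} ∪ U={G} → {A,G} (+1)
site 3, node GKOU: GK={C,T} ∪ OU={A,G} → {A,C,G,T} (+1)
site 3, node QY: Q={T} ∪ Y={G} → {G,T} (+1)
site 3, node GKOQUY: GKOU={A,C,G,T} ∩ QY={G,T} → {G,T} (+0)
site 4, node GK: G={A} ∪ K={C} → {A,C} (+1)
site 4, node OU: O={A} ∪ U={T} → {A,T} (+1)
site 4, node GKOU: GK={A,C} ∩ OU={A,T} → {A} (+0)
site 4, node QY: Q={A} ∪ Y={T} → {A,T} (+1)
site 4, node GKOQUY: GKOU={A} ∩ QY={A,T} → {A} (+0)
per-site changes: [3, 2, 3, 4, 3]; total = 15

C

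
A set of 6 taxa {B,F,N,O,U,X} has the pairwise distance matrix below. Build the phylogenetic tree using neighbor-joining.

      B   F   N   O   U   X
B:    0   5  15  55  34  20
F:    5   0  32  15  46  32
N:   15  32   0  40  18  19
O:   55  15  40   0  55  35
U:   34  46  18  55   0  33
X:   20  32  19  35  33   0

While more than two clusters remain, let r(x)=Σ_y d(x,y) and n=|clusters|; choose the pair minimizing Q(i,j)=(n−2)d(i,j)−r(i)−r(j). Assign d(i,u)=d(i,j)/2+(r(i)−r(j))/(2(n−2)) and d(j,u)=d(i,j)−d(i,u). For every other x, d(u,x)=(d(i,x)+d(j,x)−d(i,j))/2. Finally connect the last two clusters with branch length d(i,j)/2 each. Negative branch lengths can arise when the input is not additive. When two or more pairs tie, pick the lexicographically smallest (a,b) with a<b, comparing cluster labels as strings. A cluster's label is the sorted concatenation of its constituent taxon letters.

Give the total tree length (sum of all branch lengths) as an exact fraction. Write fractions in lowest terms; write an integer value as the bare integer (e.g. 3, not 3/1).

1197/16

1. join F+O (d=15, Q=-270) ⇒ FO; edges |F|=-5/4, |O|=65/4
  updated: d(B,FO)=45/2, d(FO,N)=57/2, d(FO,U)=43, d(FO,X)=26
2. join N+U (d=18, Q=-309/2) ⇒ NU; edges |N|=13/12, |U|=203/12
  updated: d(B,NU)=31/2, d(FO,NU)=107/4, d(NU,X)=17
3. join B+FO (d=45/2, Q=-353/4) ⇒ BFO; edges |B|=111/16, |FO|=249/16
  updated: d(BFO,NU)=79/8, d(BFO,X)=47/4
4. join BFO+NU (d=79/8, Q=-309/8) ⇒ BFNOU; edges |BFO|=37/16, |NU|=121/16
  updated: d(BFNOU,X)=151/16
5. join BFNOU+X (d=151/16) ⇒ BFNOUX; edges |BFNOU|=151/32, |X|=151/32
final tree: (((B:111/16,(F:-5/4,O:65/4):249/16):37/16,(N:13/12,U:203/12):121/16):151/32,X:151/32)
total length: 1197/16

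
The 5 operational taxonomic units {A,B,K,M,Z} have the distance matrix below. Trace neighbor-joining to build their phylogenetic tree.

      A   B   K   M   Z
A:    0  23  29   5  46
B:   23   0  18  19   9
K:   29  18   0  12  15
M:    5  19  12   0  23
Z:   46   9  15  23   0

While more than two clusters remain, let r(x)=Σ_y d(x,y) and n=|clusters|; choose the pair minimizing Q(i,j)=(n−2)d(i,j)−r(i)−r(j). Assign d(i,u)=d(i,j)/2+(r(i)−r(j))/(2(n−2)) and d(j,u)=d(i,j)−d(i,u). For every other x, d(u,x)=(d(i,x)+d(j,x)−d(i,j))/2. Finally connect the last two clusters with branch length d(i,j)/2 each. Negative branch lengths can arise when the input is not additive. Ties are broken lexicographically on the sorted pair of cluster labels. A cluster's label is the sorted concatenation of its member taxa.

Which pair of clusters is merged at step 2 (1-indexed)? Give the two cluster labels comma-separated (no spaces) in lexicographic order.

1. join A+M (d=5, Q=-147) ⇒ AM; edges |A|=59/6, |M|=-29/6
  updated: d(AM,B)=37/2, d(AM,K)=18, d(AM,Z)=32
2. join AM+K (d=18, Q=-167/2) ⇒ AKM; edges |AM|=107/8, |K|=37/8
  updated: d(AKM,B)=37/4, d(AKM,Z)=29/2
3. join AKM+B (d=37/4, Q=-131/4) ⇒ ABKM; edges |AKM|=59/8, |B|=15/8
  updated: d(ABKM,Z)=57/8
4. join ABKM+Z (d=57/8) ⇒ ABKMZ; edges |ABKM|=57/16, |Z|=57/16
final tree: ((((A:59/6,M:-29/6):107/8,K:37/8):59/8,B:15/8):57/16,Z:57/16)
total length: 315/8

AM,K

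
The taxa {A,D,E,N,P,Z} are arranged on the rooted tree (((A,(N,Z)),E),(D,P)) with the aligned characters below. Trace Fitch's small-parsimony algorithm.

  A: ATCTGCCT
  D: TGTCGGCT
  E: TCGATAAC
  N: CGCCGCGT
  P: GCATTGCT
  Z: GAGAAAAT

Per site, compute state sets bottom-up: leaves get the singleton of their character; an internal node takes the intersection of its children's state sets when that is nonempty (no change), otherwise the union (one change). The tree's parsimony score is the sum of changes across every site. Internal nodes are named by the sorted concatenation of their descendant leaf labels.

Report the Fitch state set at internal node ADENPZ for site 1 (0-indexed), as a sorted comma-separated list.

NZ@0: {C} ∪ {G} = {C,G} (union, +1)
ANZ@0: {A} ∪ {C,G} = {A,C,G} (union, +1)
AENZ@0: {A,C,G} ∪ {T} = {A,C,G,T} (union, +1)
DP@0: {T} ∪ {G} = {G,T} (union, +1)
ADENPZ@0: {A,C,G,T} ∩ {G,T} = {G,T} (intersection, +0)
NZ@1: {G} ∪ {A} = {A,G} (union, +1)
ANZ@1: {T} ∪ {A,G} = {A,G,T} (union, +1)
AENZ@1: {A,G,T} ∪ {C} = {A,C,G,T} (union, +1)
DP@1: {G} ∪ {C} = {C,G} (union, +1)
ADENPZ@1: {A,C,G,T} ∩ {C,G} = {C,G} (intersection, +0)
NZ@2: {C} ∪ {G} = {C,G} (union, +1)
ANZ@2: {C} ∩ {C,G} = {C} (intersection, +0)
AENZ@2: {C} ∪ {G} = {C,G} (union, +1)
DP@2: {T} ∪ {A} = {A,T} (union, +1)
ADENPZ@2: {C,G} ∪ {A,T} = {A,C,G,T} (union, +1)
NZ@3: {C} ∪ {A} = {A,C} (union, +1)
ANZ@3: {T} ∪ {A,C} = {A,C,T} (union, +1)
AENZ@3: {A,C,T} ∩ {A} = {A} (intersection, +0)
DP@3: {C} ∪ {T} = {C,T} (union, +1)
ADENPZ@3: {A} ∪ {C,T} = {A,C,T} (union, +1)
NZ@4: {G} ∪ {A} = {A,G} (union, +1)
ANZ@4: {G} ∩ {A,G} = {G} (intersection, +0)
AENZ@4: {G} ∪ {T} = {G,T} (union, +1)
DP@4: {G} ∪ {T} = {G,T} (union, +1)
ADENPZ@4: {G,T} ∩ {G,T} = {G,T} (intersection, +0)
NZ@5: {C} ∪ {A} = {A,C} (union, +1)
ANZ@5: {C} ∩ {A,C} = {C} (intersection, +0)
AENZ@5: {C} ∪ {A} = {A,C} (union, +1)
DP@5: {G} ∩ {G} = {G} (intersection, +0)
ADENPZ@5: {A,C} ∪ {G} = {A,C,G} (union, +1)
NZ@6: {G} ∪ {A} = {A,G} (union, +1)
ANZ@6: {C} ∪ {A,G} = {A,C,G} (union, +1)
AENZ@6: {A,C,G} ∩ {A} = {A} (intersection, +0)
DP@6: {C} ∩ {C} = {C} (intersection, +0)
ADENPZ@6: {A} ∪ {C} = {A,C} (union, +1)
NZ@7: {T} ∩ {T} = {T} (intersection, +0)
ANZ@7: {T} ∩ {T} = {T} (intersection, +0)
AENZ@7: {T} ∪ {C} = {C,T} (union, +1)
DP@7: {T} ∩ {T} = {T} (intersection, +0)
ADENPZ@7: {C,T} ∩ {T} = {T} (intersection, +0)
per-site changes: [4, 4, 4, 4, 3, 3, 3, 1]; total = 26

C,G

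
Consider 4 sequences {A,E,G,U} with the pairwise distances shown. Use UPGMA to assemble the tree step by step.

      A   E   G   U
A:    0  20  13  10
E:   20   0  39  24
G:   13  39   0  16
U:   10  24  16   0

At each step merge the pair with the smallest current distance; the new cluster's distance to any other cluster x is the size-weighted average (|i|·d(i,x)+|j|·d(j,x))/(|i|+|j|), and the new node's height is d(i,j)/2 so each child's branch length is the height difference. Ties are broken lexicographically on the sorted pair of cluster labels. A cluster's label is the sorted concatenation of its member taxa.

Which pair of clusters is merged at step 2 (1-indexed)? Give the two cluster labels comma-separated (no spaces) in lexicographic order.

iteration 1: select A,U (d=10); attach at lengths (5, 5); label the merged cluster AU
  updated: d(AU,E)=22, d(AU,G)=29/2
iteration 2: select AU,G (d=29/2); attach at lengths (9/4, 29/4); label the merged cluster AGU
  updated: d(AGU,E)=83/3
iteration 3: select AGU,E (d=83/3); attach at lengths (79/12, 83/6); label the merged cluster AEGU
final tree: (((A:5,U:5):9/4,G:29/4):79/12,E:83/6)
total length: 479/12

AU,G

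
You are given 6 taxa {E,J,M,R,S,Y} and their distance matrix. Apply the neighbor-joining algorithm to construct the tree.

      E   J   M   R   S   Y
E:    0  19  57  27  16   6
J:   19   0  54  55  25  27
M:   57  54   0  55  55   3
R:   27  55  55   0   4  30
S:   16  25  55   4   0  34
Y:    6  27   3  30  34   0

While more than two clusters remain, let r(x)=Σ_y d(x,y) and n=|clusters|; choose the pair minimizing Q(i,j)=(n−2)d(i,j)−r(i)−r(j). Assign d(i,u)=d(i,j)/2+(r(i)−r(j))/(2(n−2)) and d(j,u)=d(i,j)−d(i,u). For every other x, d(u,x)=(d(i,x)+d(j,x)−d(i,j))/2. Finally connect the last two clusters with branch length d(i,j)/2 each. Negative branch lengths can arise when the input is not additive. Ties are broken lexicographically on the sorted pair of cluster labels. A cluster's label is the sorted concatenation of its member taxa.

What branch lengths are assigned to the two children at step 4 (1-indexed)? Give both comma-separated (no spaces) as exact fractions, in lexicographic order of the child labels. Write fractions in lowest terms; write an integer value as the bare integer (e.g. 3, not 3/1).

step 1: merge (M,Y) at d=3, Q=-312; branch lengths M→17, Y→-14; new cluster MY
  updated: d(E,MY)=30, d(J,MY)=39, d(MY,R)=41, d(MY,S)=43
step 2: merge (R,S) at d=4, Q=-203; branch lengths R→17/2, S→-9/2; new cluster RS
  updated: d(E,RS)=39/2, d(J,RS)=38, d(MY,RS)=40
step 3: merge (E,RS) at d=39/2, Q=-127; branch lengths E→5/2, RS→17; new cluster ERS
  updated: d(ERS,J)=75/4, d(ERS,MY)=101/4
step 4: merge (ERS,J) at d=75/4, Q=-83; branch lengths ERS→5/2, J→65/4; new cluster EJRS
  updated: d(EJRS,MY)=91/4
step 5: merge (EJRS,MY) at d=91/4; branch lengths EJRS→91/8, MY→91/8; new cluster EJMRSY
final tree: (((E:5/2,(R:17/2,S:-9/2):17):5/2,J:65/4):91/8,(M:17,Y:-14):91/8)
total length: 68

5/2,65/4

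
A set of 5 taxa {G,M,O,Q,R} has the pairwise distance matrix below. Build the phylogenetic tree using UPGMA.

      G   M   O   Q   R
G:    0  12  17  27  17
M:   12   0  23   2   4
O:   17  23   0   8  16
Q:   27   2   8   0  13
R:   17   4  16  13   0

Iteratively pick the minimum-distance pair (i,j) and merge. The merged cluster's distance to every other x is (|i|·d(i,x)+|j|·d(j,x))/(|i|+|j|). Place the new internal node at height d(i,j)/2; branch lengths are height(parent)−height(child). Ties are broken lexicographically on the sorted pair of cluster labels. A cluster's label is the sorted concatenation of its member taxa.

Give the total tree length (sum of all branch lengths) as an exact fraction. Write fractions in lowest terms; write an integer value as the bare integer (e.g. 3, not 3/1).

step 1: merge (M,Q) at d=2; branch lengths M→1, Q→1; new cluster MQ
  updated: d(G,MQ)=39/2, d(MQ,O)=31/2, d(MQ,R)=17/2
step 2: merge (MQ,R) at d=17/2; branch lengths MQ→13/4, R→17/4; new cluster MQR
  updated: d(G,MQR)=56/3, d(MQR,O)=47/3
step 3: merge (MQR,O) at d=47/3; branch lengths MQR→43/12, O→47/6; new cluster MOQR
  updated: d(G,MOQR)=73/4
step 4: merge (G,MOQR) at d=73/4; branch lengths G→73/8, MOQR→31/24; new cluster GMOQR
final tree: (G:73/8,(((M:1,Q:1):13/4,R:17/4):43/12,O:47/6):31/24)
total length: 94/3

94/3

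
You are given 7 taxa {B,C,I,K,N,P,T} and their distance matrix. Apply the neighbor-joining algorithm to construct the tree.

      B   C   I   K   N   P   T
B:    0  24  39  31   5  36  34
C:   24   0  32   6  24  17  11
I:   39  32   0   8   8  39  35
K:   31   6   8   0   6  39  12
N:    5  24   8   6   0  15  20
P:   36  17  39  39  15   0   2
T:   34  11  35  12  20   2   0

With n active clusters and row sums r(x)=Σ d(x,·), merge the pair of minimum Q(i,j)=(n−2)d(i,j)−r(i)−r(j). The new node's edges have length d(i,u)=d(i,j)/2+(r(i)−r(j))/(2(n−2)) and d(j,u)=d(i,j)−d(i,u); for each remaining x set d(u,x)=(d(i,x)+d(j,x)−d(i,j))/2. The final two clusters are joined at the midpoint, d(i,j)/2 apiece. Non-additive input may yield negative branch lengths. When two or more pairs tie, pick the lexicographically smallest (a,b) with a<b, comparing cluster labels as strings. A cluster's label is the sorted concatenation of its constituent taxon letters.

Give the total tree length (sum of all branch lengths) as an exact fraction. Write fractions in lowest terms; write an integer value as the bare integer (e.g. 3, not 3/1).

step 1: merge (P,T) at d=2, Q=-252; branch lengths P→22/5, T→-12/5; new cluster PT
  updated: d(B,PT)=34, d(C,PT)=13, d(I,PT)=36, d(K,PT)=49/2, d(N,PT)=33/2
step 2: merge (B,N) at d=5, Q=-345/2; branch lengths B→187/16, N→-107/16; new cluster BN
  updated: d(BN,C)=43/2, d(BN,I)=21, d(BN,K)=16, d(BN,PT)=91/4
step 3: merge (C,PT) at d=13, Q=-519/4; branch lengths C→61/24, PT→251/24; new cluster CPT
  updated: d(BN,CPT)=125/8, d(CPT,I)=55/2, d(CPT,K)=35/4
step 4: merge (BN,CPT) at d=125/8, Q=-293/4; branch lengths BN→8, CPT→61/8; new cluster BCNPT
  updated: d(BCNPT,I)=263/16, d(BCNPT,K)=73/16
step 5: merge (BCNPT,I) at d=263/16, Q=-29; branch lengths BCNPT→13/2, I→159/16; new cluster BCINPT
  updated: d(BCINPT,K)=-31/16
step 6: merge (BCINPT,K) at d=-31/16; branch lengths BCINPT→-31/32, K→-31/32; new cluster BCIKNPT
final tree: ((((B:187/16,N:-107/16):8,(C:61/24,(P:22/5,T:-12/5):251/24):61/8):13/2,I:159/16):-31/32,K:-31/32)
total length: 401/8

401/8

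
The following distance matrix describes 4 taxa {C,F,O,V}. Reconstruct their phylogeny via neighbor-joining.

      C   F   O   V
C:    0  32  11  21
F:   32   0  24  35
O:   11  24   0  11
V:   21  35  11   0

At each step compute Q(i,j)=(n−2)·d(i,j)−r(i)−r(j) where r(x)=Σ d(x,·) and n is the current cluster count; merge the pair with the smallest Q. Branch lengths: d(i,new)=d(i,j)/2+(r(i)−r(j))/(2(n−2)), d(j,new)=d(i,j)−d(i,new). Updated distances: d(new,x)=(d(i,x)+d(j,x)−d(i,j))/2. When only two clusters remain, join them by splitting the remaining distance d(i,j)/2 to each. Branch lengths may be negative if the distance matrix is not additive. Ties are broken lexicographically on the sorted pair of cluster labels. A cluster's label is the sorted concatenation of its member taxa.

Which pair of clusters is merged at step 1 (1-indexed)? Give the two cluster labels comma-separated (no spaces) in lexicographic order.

step 1: merge (C,F) at d=32, Q=-91; branch lengths C→37/4, F→91/4; new cluster CF
  updated: d(CF,O)=3/2, d(CF,V)=12
step 2: merge (CF,O) at d=3/2, Q=-49/2; branch lengths CF→5/4, O→1/4; new cluster CFO
  updated: d(CFO,V)=43/4
step 3: merge (CFO,V) at d=43/4; branch lengths CFO→43/8, V→43/8; new cluster CFOV
final tree: (((C:37/4,F:91/4):5/4,O:1/4):43/8,V:43/8)
total length: 177/4

C,F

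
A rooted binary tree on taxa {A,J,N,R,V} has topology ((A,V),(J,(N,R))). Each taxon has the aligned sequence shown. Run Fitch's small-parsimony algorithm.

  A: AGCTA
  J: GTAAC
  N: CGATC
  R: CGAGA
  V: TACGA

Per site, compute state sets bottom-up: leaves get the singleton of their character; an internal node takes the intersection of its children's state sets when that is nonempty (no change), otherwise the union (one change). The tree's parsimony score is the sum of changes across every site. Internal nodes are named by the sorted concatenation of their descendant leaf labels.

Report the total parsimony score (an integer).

11

AV@0: {A} ∪ {T} = {A,T} (union, +1)
NR@0: {C} ∩ {C} = {C} (intersection, +0)
JNR@0: {G} ∪ {C} = {C,G} (union, +1)
AJNRV@0: {A,T} ∪ {C,G} = {A,C,G,T} (union, +1)
AV@1: {G} ∪ {A} = {A,G} (union, +1)
NR@1: {G} ∩ {G} = {G} (intersection, +0)
JNR@1: {T} ∪ {G} = {G,T} (union, +1)
AJNRV@1: {A,G} ∩ {G,T} = {G} (intersection, +0)
AV@2: {C} ∩ {C} = {C} (intersection, +0)
NR@2: {A} ∩ {A} = {A} (intersection, +0)
JNR@2: {A} ∩ {A} = {A} (intersection, +0)
AJNRV@2: {C} ∪ {A} = {A,C} (union, +1)
AV@3: {T} ∪ {G} = {G,T} (union, +1)
NR@3: {T} ∪ {G} = {G,T} (union, +1)
JNR@3: {A} ∪ {G,T} = {A,G,T} (union, +1)
AJNRV@3: {G,T} ∩ {A,G,T} = {G,T} (intersection, +0)
AV@4: {A} ∩ {A} = {A} (intersection, +0)
NR@4: {C} ∪ {A} = {A,C} (union, +1)
JNR@4: {C} ∩ {A,C} = {C} (intersection, +0)
AJNRV@4: {A} ∪ {C} = {A,C} (union, +1)
per-site changes: [3, 2, 1, 3, 2]; total = 11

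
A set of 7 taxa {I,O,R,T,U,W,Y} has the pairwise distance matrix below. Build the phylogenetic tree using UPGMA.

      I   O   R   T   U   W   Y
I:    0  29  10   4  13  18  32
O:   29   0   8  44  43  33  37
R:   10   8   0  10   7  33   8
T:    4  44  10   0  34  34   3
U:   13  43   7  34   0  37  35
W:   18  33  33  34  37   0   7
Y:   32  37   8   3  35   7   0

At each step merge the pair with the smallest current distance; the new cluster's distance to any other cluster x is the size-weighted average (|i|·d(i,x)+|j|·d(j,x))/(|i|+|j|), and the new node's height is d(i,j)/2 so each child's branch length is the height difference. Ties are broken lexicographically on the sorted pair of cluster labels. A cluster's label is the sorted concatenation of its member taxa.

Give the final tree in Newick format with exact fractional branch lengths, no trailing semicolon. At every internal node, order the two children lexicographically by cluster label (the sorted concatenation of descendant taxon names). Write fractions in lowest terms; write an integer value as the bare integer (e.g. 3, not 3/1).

((((I:23/4,(R:7/2,U:7/2):9/4):9/2,(T:3/2,Y:3/2):35/4):53/20,W:129/10):49/15,O:97/6)

1. join T+Y (d=3) ⇒ TY; edges |T|=3/2, |Y|=3/2
  updated: d(I,TY)=18, d(O,TY)=81/2, d(R,TY)=9, d(TY,U)=69/2, d(TY,W)=41/2
2. join R+U (d=7) ⇒ RU; edges |R|=7/2, |U|=7/2
  updated: d(I,RU)=23/2, d(O,RU)=51/2, d(RU,TY)=87/4, d(RU,W)=35
3. join I+RU (d=23/2) ⇒ IRU; edges |I|=23/4, |RU|=9/4
  updated: d(IRU,O)=80/3, d(IRU,TY)=41/2, d(IRU,W)=88/3
4. join IRU+TY (d=41/2) ⇒ IRTUY; edges |IRU|=9/2, |TY|=35/4
  updated: d(IRTUY,O)=161/5, d(IRTUY,W)=129/5
5. join IRTUY+W (d=129/5) ⇒ IRTUWY; edges |IRTUY|=53/20, |W|=129/10
  updated: d(IRTUWY,O)=97/3
6. join IRTUWY+O (d=97/3) ⇒ IORTUWY; edges |IRTUWY|=49/15, |O|=97/6
final tree: ((((I:23/4,(R:7/2,U:7/2):9/4):9/2,(T:3/2,Y:3/2):35/4):53/20,W:129/10):49/15,O:97/6)
total length: 1987/30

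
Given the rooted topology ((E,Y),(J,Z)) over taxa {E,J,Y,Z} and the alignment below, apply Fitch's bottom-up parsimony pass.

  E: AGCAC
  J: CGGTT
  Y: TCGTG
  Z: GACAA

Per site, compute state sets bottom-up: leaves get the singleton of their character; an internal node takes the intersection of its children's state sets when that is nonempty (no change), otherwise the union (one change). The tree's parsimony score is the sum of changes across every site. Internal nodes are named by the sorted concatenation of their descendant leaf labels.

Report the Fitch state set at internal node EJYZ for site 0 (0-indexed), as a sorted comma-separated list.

A,C,G,T

site 0, node EY: E={A} ∪ Y={T} → {A,T} (+1)
site 0, node JZ: J={C} ∪ Z={G} → {C,G} (+1)
site 0, node EJYZ: EY={A,T} ∪ JZ={C,G} → {A,C,G,T} (+1)
site 1, node EY: E={G} ∪ Y={C} → {C,G} (+1)
site 1, node JZ: J={G} ∪ Z={A} → {A,G} (+1)
site 1, node EJYZ: EY={C,G} ∩ JZ={A,G} → {G} (+0)
site 2, node EY: E={C} ∪ Y={G} → {C,G} (+1)
site 2, node JZ: J={G} ∪ Z={C} → {C,G} (+1)
site 2, node EJYZ: EY={C,G} ∩ JZ={C,G} → {C,G} (+0)
site 3, node EY: E={A} ∪ Y={T} → {A,T} (+1)
site 3, node JZ: J={T} ∪ Z={A} → {A,T} (+1)
site 3, node EJYZ: EY={A,T} ∩ JZ={A,T} → {A,T} (+0)
site 4, node EY: E={C} ∪ Y={G} → {C,G} (+1)
site 4, node JZ: J={T} ∪ Z={A} → {A,T} (+1)
site 4, node EJYZ: EY={C,G} ∪ JZ={A,T} → {A,C,G,T} (+1)
per-site changes: [3, 2, 2, 2, 3]; total = 12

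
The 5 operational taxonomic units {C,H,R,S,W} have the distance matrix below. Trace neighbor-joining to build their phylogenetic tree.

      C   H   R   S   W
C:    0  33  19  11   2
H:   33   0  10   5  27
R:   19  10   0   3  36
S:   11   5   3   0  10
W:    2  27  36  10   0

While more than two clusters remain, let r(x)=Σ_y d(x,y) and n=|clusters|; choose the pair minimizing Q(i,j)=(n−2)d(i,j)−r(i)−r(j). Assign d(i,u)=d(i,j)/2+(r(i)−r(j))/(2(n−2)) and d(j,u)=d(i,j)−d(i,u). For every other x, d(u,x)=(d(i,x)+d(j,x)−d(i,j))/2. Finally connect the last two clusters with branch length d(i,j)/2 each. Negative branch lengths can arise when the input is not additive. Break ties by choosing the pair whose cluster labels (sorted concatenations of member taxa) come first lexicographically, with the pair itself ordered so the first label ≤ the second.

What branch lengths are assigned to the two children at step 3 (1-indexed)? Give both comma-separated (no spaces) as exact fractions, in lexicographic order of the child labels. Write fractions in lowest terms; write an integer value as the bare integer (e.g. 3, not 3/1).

49/8,49/8

iteration 1: select C,W (d=2, Q=-134); attach at lengths (-2/3, 8/3); label the merged cluster CW
  updated: d(CW,H)=29, d(CW,R)=53/2, d(CW,S)=19/2
iteration 2: select CW,S (d=19/2, Q=-127/2); attach at lengths (133/8, -57/8); label the merged cluster CSW
  updated: d(CSW,H)=49/4, d(CSW,R)=10
iteration 3: select CSW,H (d=49/4, Q=-129/4); attach at lengths (49/8, 49/8); label the merged cluster CHSW
  updated: d(CHSW,R)=31/8
iteration 4: select CHSW,R (d=31/8); attach at lengths (31/16, 31/16); label the merged cluster CHRSW
final tree: ((((C:-2/3,W:8/3):133/8,S:-57/8):49/8,H:49/8):31/16,R:31/16)
total length: 221/8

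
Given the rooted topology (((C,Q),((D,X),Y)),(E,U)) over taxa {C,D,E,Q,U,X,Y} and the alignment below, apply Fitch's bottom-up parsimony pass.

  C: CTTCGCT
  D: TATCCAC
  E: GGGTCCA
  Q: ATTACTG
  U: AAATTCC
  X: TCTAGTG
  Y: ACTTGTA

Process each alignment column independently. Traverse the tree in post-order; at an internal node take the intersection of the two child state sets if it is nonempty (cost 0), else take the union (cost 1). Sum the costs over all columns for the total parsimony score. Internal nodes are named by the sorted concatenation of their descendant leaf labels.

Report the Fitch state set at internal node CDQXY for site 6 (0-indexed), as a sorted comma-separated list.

CQ@0: {C} ∪ {A} = {A,C} (union, +1)
DX@0: {T} ∩ {T} = {T} (intersection, +0)
DXY@0: {T} ∪ {A} = {A,T} (union, +1)
CDQXY@0: {A,C} ∩ {A,T} = {A} (intersection, +0)
EU@0: {G} ∪ {A} = {A,G} (union, +1)
CDEQUXY@0: {A} ∩ {A,G} = {A} (intersection, +0)
CQ@1: {T} ∩ {T} = {T} (intersection, +0)
DX@1: {A} ∪ {C} = {A,C} (union, +1)
DXY@1: {A,C} ∩ {C} = {C} (intersection, +0)
CDQXY@1: {T} ∪ {C} = {C,T} (union, +1)
EU@1: {G} ∪ {A} = {A,G} (union, +1)
CDEQUXY@1: {C,T} ∪ {A,G} = {A,C,G,T} (union, +1)
CQ@2: {T} ∩ {T} = {T} (intersection, +0)
DX@2: {T} ∩ {T} = {T} (intersection, +0)
DXY@2: {T} ∩ {T} = {T} (intersection, +0)
CDQXY@2: {T} ∩ {T} = {T} (intersection, +0)
EU@2: {G} ∪ {A} = {A,G} (union, +1)
CDEQUXY@2: {T} ∪ {A,G} = {A,G,T} (union, +1)
CQ@3: {C} ∪ {A} = {A,C} (union, +1)
DX@3: {C} ∪ {A} = {A,C} (union, +1)
DXY@3: {A,C} ∪ {T} = {A,C,T} (union, +1)
CDQXY@3: {A,C} ∩ {A,C,T} = {A,C} (intersection, +0)
EU@3: {T} ∩ {T} = {T} (intersection, +0)
CDEQUXY@3: {A,C} ∪ {T} = {A,C,T} (union, +1)
CQ@4: {G} ∪ {C} = {C,G} (union, +1)
DX@4: {C} ∪ {G} = {C,G} (union, +1)
DXY@4: {C,G} ∩ {G} = {G} (intersection, +0)
CDQXY@4: {C,G} ∩ {G} = {G} (intersection, +0)
EU@4: {C} ∪ {T} = {C,T} (union, +1)
CDEQUXY@4: {G} ∪ {C,T} = {C,G,T} (union, +1)
CQ@5: {C} ∪ {T} = {C,T} (union, +1)
DX@5: {A} ∪ {T} = {A,T} (union, +1)
DXY@5: {A,T} ∩ {T} = {T} (intersection, +0)
CDQXY@5: {C,T} ∩ {T} = {T} (intersection, +0)
EU@5: {C} ∩ {C} = {C} (intersection, +0)
CDEQUXY@5: {T} ∪ {C} = {C,T} (union, +1)
CQ@6: {T} ∪ {G} = {G,T} (union, +1)
DX@6: {C} ∪ {G} = {C,G} (union, +1)
DXY@6: {C,G} ∪ {A} = {A,C,G} (union, +1)
CDQXY@6: {G,T} ∩ {A,C,G} = {G} (intersection, +0)
EU@6: {A} ∪ {C} = {A,C} (union, +1)
CDEQUXY@6: {G} ∪ {A,C} = {A,C,G} (union, +1)
per-site changes: [3, 4, 2, 4, 4, 3, 5]; total = 25

G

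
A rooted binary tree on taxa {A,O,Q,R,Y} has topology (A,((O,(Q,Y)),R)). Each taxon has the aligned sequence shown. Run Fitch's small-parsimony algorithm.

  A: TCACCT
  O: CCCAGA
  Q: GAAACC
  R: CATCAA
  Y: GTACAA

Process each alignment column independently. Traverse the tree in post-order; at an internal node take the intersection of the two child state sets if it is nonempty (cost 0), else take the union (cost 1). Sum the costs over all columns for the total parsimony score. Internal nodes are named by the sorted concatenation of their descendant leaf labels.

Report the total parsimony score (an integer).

[col 0] QY: children Q:{G}, Y:{G} ∩→ {G}; cost 0
[col 0] OQY: children O:{C}, QY:{G} ∪→ {C,G}; cost 1
[col 0] OQRY: children OQY:{C,G}, R:{C} ∩→ {C}; cost 0
[col 0] AOQRY: children A:{T}, OQRY:{C} ∪→ {C,T}; cost 1
[col 1] QY: children Q:{A}, Y:{T} ∪→ {A,T}; cost 1
[col 1] OQY: children O:{C}, QY:{A,T} ∪→ {A,C,T}; cost 1
[col 1] OQRY: children OQY:{A,C,T}, R:{A} ∩→ {A}; cost 0
[col 1] AOQRY: children A:{C}, OQRY:{A} ∪→ {A,C}; cost 1
[col 2] QY: children Q:{A}, Y:{A} ∩→ {A}; cost 0
[col 2] OQY: children O:{C}, QY:{A} ∪→ {A,C}; cost 1
[col 2] OQRY: children OQY:{A,C}, R:{T} ∪→ {A,C,T}; cost 1
[col 2] AOQRY: children A:{A}, OQRY:{A,C,T} ∩→ {A}; cost 0
[col 3] QY: children Q:{A}, Y:{C} ∪→ {A,C}; cost 1
[col 3] OQY: children O:{A}, QY:{A,C} ∩→ {A}; cost 0
[col 3] OQRY: children OQY:{A}, R:{C} ∪→ {A,C}; cost 1
[col 3] AOQRY: children A:{C}, OQRY:{A,C} ∩→ {C}; cost 0
[col 4] QY: children Q:{C}, Y:{A} ∪→ {A,C}; cost 1
[col 4] OQY: children O:{G}, QY:{A,C} ∪→ {A,C,G}; cost 1
[col 4] OQRY: children OQY:{A,C,G}, R:{A} ∩→ {A}; cost 0
[col 4] AOQRY: children A:{C}, OQRY:{A} ∪→ {A,C}; cost 1
[col 5] QY: children Q:{C}, Y:{A} ∪→ {A,C}; cost 1
[col 5] OQY: children O:{A}, QY:{A,C} ∩→ {A}; cost 0
[col 5] OQRY: children OQY:{A}, R:{A} ∩→ {A}; cost 0
[col 5] AOQRY: children A:{T}, OQRY:{A} ∪→ {A,T}; cost 1
per-site changes: [2, 3, 2, 2, 3, 2]; total = 14

14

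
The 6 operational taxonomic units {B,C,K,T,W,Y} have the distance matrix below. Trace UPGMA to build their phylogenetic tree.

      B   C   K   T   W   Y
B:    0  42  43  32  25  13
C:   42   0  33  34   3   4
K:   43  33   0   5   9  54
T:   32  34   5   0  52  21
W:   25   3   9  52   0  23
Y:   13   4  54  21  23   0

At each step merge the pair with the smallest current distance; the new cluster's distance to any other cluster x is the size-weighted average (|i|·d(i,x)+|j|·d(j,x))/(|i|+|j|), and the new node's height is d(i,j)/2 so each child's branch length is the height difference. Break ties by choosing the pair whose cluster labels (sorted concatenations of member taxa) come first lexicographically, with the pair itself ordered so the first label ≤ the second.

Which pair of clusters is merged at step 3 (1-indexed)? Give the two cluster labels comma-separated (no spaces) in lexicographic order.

iteration 1: select C,W (d=3); attach at lengths (3/2, 3/2); label the merged cluster CW
  updated: d(B,CW)=67/2, d(CW,K)=21, d(CW,T)=43, d(CW,Y)=27/2
iteration 2: select K,T (d=5); attach at lengths (5/2, 5/2); label the merged cluster KT
  updated: d(B,KT)=75/2, d(CW,KT)=32, d(KT,Y)=75/2
iteration 3: select B,Y (d=13); attach at lengths (13/2, 13/2); label the merged cluster BY
  updated: d(BY,CW)=47/2, d(BY,KT)=75/2
iteration 4: select BY,CW (d=47/2); attach at lengths (21/4, 41/4); label the merged cluster BCWY
  updated: d(BCWY,KT)=139/4
iteration 5: select BCWY,KT (d=139/4); attach at lengths (45/8, 119/8); label the merged cluster BCKTWY
final tree: (((B:13/2,Y:13/2):21/4,(C:3/2,W:3/2):41/4):45/8,(K:5/2,T:5/2):119/8)
total length: 57

B,Y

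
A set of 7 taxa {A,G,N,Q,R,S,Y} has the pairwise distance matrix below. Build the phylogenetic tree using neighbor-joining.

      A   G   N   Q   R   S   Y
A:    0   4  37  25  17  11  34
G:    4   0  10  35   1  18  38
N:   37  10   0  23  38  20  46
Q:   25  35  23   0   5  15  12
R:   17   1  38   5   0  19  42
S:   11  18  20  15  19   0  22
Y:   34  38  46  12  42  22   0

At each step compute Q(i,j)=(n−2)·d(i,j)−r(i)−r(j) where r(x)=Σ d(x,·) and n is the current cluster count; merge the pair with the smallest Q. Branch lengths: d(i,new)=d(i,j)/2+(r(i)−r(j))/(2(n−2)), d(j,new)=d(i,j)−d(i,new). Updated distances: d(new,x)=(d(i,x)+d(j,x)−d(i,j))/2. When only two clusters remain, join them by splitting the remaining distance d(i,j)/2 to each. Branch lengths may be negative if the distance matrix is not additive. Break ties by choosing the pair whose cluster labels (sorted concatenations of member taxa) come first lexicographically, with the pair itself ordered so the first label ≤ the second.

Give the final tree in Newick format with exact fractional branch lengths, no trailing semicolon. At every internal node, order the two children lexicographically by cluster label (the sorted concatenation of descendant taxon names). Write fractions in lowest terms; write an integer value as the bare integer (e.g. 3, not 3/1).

iteration 1: select Q,Y (d=12, Q=-249); attach at lengths (-19/10, 139/10); label the merged cluster QY
  updated: d(A,QY)=47/2, d(G,QY)=61/2, d(N,QY)=57/2, d(QY,R)=35/2, d(QY,S)=25/2
iteration 2: select G,N (d=10, Q=-157); attach at lengths (-15/4, 55/4); label the merged cluster GN
  updated: d(A,GN)=31/2, d(GN,QY)=49/2, d(GN,R)=29/2, d(GN,S)=14
iteration 3: select QY,S (d=25/2, Q=-97); attach at lengths (59/6, 8/3); label the merged cluster QSY
  updated: d(A,QSY)=11, d(GN,QSY)=13, d(QSY,R)=12
iteration 4: select A,QSY (d=11, Q=-115/2); attach at lengths (59/8, 29/8); label the merged cluster AQSY
  updated: d(AQSY,GN)=35/4, d(AQSY,R)=9
iteration 5: select AQSY,GN (d=35/4, Q=-129/4); attach at lengths (13/8, 57/8); label the merged cluster AGNQSY
  updated: d(AGNQSY,R)=59/8
iteration 6: select AGNQSY,R (d=59/8); attach at lengths (59/16, 59/16); label the merged cluster AGNQRSY
final tree: (((A:59/8,((Q:-19/10,Y:139/10):59/6,S:8/3):29/8):13/8,(G:-15/4,N:55/4):57/8):59/16,R:59/16)
total length: 493/8

(((A:59/8,((Q:-19/10,Y:139/10):59/6,S:8/3):29/8):13/8,(G:-15/4,N:55/4):57/8):59/16,R:59/16)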